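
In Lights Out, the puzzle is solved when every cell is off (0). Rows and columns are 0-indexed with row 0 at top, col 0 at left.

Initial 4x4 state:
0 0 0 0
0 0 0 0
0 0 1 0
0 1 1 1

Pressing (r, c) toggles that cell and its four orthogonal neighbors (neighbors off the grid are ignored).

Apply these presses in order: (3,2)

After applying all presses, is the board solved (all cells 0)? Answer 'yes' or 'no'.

Answer: yes

Derivation:
After press 1 at (3,2):
0 0 0 0
0 0 0 0
0 0 0 0
0 0 0 0

Lights still on: 0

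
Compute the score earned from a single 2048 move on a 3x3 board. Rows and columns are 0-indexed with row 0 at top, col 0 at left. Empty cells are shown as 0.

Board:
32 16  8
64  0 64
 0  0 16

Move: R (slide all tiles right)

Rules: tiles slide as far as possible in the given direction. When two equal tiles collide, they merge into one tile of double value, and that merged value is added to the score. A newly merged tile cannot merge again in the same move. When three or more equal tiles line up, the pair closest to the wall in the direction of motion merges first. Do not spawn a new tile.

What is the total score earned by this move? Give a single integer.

Slide right:
row 0: [32, 16, 8] -> [32, 16, 8]  score +0 (running 0)
row 1: [64, 0, 64] -> [0, 0, 128]  score +128 (running 128)
row 2: [0, 0, 16] -> [0, 0, 16]  score +0 (running 128)
Board after move:
 32  16   8
  0   0 128
  0   0  16

Answer: 128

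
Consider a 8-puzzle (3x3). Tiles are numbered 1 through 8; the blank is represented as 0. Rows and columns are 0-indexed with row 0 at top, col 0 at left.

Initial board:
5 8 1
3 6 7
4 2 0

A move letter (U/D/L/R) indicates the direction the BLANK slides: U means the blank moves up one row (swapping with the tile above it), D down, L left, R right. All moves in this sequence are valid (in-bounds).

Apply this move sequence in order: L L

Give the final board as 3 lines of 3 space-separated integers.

Answer: 5 8 1
3 6 7
0 4 2

Derivation:
After move 1 (L):
5 8 1
3 6 7
4 0 2

After move 2 (L):
5 8 1
3 6 7
0 4 2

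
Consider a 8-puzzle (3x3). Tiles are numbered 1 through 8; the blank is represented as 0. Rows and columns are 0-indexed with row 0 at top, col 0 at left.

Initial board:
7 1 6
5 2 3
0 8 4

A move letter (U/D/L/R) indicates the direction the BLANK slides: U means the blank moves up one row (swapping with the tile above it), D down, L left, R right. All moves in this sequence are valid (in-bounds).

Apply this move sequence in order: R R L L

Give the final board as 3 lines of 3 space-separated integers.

Answer: 7 1 6
5 2 3
0 8 4

Derivation:
After move 1 (R):
7 1 6
5 2 3
8 0 4

After move 2 (R):
7 1 6
5 2 3
8 4 0

After move 3 (L):
7 1 6
5 2 3
8 0 4

After move 4 (L):
7 1 6
5 2 3
0 8 4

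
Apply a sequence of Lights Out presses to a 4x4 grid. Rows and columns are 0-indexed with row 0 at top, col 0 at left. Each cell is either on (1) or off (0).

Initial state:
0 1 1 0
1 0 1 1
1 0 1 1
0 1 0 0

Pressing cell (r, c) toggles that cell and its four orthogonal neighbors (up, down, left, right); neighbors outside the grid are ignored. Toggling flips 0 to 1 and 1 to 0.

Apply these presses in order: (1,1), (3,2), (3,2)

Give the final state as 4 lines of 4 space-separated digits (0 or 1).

After press 1 at (1,1):
0 0 1 0
0 1 0 1
1 1 1 1
0 1 0 0

After press 2 at (3,2):
0 0 1 0
0 1 0 1
1 1 0 1
0 0 1 1

After press 3 at (3,2):
0 0 1 0
0 1 0 1
1 1 1 1
0 1 0 0

Answer: 0 0 1 0
0 1 0 1
1 1 1 1
0 1 0 0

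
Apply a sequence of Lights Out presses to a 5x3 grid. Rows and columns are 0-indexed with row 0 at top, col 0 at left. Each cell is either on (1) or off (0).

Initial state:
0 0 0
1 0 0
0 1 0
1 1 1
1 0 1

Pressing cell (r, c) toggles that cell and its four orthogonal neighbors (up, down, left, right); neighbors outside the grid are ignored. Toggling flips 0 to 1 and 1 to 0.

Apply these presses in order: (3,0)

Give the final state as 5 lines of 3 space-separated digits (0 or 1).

Answer: 0 0 0
1 0 0
1 1 0
0 0 1
0 0 1

Derivation:
After press 1 at (3,0):
0 0 0
1 0 0
1 1 0
0 0 1
0 0 1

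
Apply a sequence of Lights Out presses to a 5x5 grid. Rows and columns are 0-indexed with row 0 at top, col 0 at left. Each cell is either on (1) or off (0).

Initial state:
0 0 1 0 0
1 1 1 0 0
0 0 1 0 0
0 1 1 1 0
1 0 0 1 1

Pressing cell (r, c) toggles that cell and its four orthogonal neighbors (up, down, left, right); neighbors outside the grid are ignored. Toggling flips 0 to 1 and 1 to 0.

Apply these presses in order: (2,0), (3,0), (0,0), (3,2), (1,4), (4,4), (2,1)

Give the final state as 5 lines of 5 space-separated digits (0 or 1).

After press 1 at (2,0):
0 0 1 0 0
0 1 1 0 0
1 1 1 0 0
1 1 1 1 0
1 0 0 1 1

After press 2 at (3,0):
0 0 1 0 0
0 1 1 0 0
0 1 1 0 0
0 0 1 1 0
0 0 0 1 1

After press 3 at (0,0):
1 1 1 0 0
1 1 1 0 0
0 1 1 0 0
0 0 1 1 0
0 0 0 1 1

After press 4 at (3,2):
1 1 1 0 0
1 1 1 0 0
0 1 0 0 0
0 1 0 0 0
0 0 1 1 1

After press 5 at (1,4):
1 1 1 0 1
1 1 1 1 1
0 1 0 0 1
0 1 0 0 0
0 0 1 1 1

After press 6 at (4,4):
1 1 1 0 1
1 1 1 1 1
0 1 0 0 1
0 1 0 0 1
0 0 1 0 0

After press 7 at (2,1):
1 1 1 0 1
1 0 1 1 1
1 0 1 0 1
0 0 0 0 1
0 0 1 0 0

Answer: 1 1 1 0 1
1 0 1 1 1
1 0 1 0 1
0 0 0 0 1
0 0 1 0 0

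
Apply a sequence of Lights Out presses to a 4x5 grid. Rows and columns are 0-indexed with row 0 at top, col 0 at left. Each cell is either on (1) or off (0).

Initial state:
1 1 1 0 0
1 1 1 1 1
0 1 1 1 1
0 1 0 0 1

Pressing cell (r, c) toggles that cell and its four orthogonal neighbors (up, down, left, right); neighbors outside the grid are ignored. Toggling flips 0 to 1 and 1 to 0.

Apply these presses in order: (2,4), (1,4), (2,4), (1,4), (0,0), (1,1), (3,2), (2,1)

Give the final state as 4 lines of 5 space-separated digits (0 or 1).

After press 1 at (2,4):
1 1 1 0 0
1 1 1 1 0
0 1 1 0 0
0 1 0 0 0

After press 2 at (1,4):
1 1 1 0 1
1 1 1 0 1
0 1 1 0 1
0 1 0 0 0

After press 3 at (2,4):
1 1 1 0 1
1 1 1 0 0
0 1 1 1 0
0 1 0 0 1

After press 4 at (1,4):
1 1 1 0 0
1 1 1 1 1
0 1 1 1 1
0 1 0 0 1

After press 5 at (0,0):
0 0 1 0 0
0 1 1 1 1
0 1 1 1 1
0 1 0 0 1

After press 6 at (1,1):
0 1 1 0 0
1 0 0 1 1
0 0 1 1 1
0 1 0 0 1

After press 7 at (3,2):
0 1 1 0 0
1 0 0 1 1
0 0 0 1 1
0 0 1 1 1

After press 8 at (2,1):
0 1 1 0 0
1 1 0 1 1
1 1 1 1 1
0 1 1 1 1

Answer: 0 1 1 0 0
1 1 0 1 1
1 1 1 1 1
0 1 1 1 1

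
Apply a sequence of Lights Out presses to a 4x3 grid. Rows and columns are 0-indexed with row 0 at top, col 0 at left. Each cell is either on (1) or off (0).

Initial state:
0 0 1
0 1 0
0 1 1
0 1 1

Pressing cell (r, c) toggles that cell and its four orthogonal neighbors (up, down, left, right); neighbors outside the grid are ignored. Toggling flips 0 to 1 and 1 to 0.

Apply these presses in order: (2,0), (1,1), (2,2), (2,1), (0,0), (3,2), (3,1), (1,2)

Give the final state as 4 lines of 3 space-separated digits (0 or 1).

After press 1 at (2,0):
0 0 1
1 1 0
1 0 1
1 1 1

After press 2 at (1,1):
0 1 1
0 0 1
1 1 1
1 1 1

After press 3 at (2,2):
0 1 1
0 0 0
1 0 0
1 1 0

After press 4 at (2,1):
0 1 1
0 1 0
0 1 1
1 0 0

After press 5 at (0,0):
1 0 1
1 1 0
0 1 1
1 0 0

After press 6 at (3,2):
1 0 1
1 1 0
0 1 0
1 1 1

After press 7 at (3,1):
1 0 1
1 1 0
0 0 0
0 0 0

After press 8 at (1,2):
1 0 0
1 0 1
0 0 1
0 0 0

Answer: 1 0 0
1 0 1
0 0 1
0 0 0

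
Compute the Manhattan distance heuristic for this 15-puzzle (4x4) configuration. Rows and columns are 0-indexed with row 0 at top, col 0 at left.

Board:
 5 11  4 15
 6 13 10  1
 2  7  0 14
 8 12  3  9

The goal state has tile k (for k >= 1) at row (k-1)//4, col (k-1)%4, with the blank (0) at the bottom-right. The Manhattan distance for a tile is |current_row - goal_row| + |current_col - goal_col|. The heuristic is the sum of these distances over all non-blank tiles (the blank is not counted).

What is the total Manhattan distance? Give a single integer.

Answer: 42

Derivation:
Tile 5: (0,0)->(1,0) = 1
Tile 11: (0,1)->(2,2) = 3
Tile 4: (0,2)->(0,3) = 1
Tile 15: (0,3)->(3,2) = 4
Tile 6: (1,0)->(1,1) = 1
Tile 13: (1,1)->(3,0) = 3
Tile 10: (1,2)->(2,1) = 2
Tile 1: (1,3)->(0,0) = 4
Tile 2: (2,0)->(0,1) = 3
Tile 7: (2,1)->(1,2) = 2
Tile 14: (2,3)->(3,1) = 3
Tile 8: (3,0)->(1,3) = 5
Tile 12: (3,1)->(2,3) = 3
Tile 3: (3,2)->(0,2) = 3
Tile 9: (3,3)->(2,0) = 4
Sum: 1 + 3 + 1 + 4 + 1 + 3 + 2 + 4 + 3 + 2 + 3 + 5 + 3 + 3 + 4 = 42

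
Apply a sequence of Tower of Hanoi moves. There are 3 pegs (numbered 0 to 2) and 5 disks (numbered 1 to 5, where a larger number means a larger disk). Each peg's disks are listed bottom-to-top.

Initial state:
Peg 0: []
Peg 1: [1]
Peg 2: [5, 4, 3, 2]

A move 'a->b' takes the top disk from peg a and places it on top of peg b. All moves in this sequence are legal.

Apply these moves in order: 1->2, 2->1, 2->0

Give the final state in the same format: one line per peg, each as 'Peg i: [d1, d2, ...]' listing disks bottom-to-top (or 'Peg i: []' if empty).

After move 1 (1->2):
Peg 0: []
Peg 1: []
Peg 2: [5, 4, 3, 2, 1]

After move 2 (2->1):
Peg 0: []
Peg 1: [1]
Peg 2: [5, 4, 3, 2]

After move 3 (2->0):
Peg 0: [2]
Peg 1: [1]
Peg 2: [5, 4, 3]

Answer: Peg 0: [2]
Peg 1: [1]
Peg 2: [5, 4, 3]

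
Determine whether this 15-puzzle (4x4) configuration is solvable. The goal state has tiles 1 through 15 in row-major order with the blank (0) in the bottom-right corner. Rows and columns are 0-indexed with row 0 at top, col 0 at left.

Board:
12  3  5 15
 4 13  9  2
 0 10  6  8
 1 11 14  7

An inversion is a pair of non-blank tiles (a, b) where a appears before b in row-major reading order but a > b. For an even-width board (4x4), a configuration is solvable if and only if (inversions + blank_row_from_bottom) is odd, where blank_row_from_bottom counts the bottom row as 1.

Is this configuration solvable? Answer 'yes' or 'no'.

Inversions: 52
Blank is in row 2 (0-indexed from top), which is row 2 counting from the bottom (bottom = 1).
52 + 2 = 54, which is even, so the puzzle is not solvable.

Answer: no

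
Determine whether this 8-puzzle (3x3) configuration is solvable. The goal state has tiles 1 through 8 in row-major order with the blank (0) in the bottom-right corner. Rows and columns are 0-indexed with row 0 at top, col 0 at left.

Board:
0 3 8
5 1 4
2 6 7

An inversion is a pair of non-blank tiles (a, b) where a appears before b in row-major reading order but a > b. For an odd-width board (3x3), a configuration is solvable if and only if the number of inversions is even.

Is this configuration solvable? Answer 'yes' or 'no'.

Inversions (pairs i<j in row-major order where tile[i] > tile[j] > 0): 12
12 is even, so the puzzle is solvable.

Answer: yes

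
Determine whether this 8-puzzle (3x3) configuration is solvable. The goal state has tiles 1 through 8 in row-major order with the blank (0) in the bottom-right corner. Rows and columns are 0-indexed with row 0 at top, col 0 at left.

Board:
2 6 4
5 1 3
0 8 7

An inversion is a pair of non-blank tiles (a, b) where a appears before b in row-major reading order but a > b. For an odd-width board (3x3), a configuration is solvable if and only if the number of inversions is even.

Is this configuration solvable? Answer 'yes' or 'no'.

Inversions (pairs i<j in row-major order where tile[i] > tile[j] > 0): 10
10 is even, so the puzzle is solvable.

Answer: yes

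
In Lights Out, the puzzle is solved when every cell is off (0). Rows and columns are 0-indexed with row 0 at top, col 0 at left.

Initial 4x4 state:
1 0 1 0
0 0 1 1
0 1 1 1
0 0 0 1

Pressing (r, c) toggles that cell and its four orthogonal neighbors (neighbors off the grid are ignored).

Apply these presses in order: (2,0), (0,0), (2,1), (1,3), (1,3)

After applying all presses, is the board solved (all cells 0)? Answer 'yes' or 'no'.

Answer: no

Derivation:
After press 1 at (2,0):
1 0 1 0
1 0 1 1
1 0 1 1
1 0 0 1

After press 2 at (0,0):
0 1 1 0
0 0 1 1
1 0 1 1
1 0 0 1

After press 3 at (2,1):
0 1 1 0
0 1 1 1
0 1 0 1
1 1 0 1

After press 4 at (1,3):
0 1 1 1
0 1 0 0
0 1 0 0
1 1 0 1

After press 5 at (1,3):
0 1 1 0
0 1 1 1
0 1 0 1
1 1 0 1

Lights still on: 10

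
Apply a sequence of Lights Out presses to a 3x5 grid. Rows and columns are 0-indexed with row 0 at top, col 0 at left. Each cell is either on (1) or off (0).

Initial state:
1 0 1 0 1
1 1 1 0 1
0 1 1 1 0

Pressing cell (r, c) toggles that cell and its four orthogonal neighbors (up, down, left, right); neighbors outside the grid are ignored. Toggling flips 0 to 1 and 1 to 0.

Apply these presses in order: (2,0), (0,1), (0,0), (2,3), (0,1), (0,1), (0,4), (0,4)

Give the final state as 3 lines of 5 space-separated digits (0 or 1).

After press 1 at (2,0):
1 0 1 0 1
0 1 1 0 1
1 0 1 1 0

After press 2 at (0,1):
0 1 0 0 1
0 0 1 0 1
1 0 1 1 0

After press 3 at (0,0):
1 0 0 0 1
1 0 1 0 1
1 0 1 1 0

After press 4 at (2,3):
1 0 0 0 1
1 0 1 1 1
1 0 0 0 1

After press 5 at (0,1):
0 1 1 0 1
1 1 1 1 1
1 0 0 0 1

After press 6 at (0,1):
1 0 0 0 1
1 0 1 1 1
1 0 0 0 1

After press 7 at (0,4):
1 0 0 1 0
1 0 1 1 0
1 0 0 0 1

After press 8 at (0,4):
1 0 0 0 1
1 0 1 1 1
1 0 0 0 1

Answer: 1 0 0 0 1
1 0 1 1 1
1 0 0 0 1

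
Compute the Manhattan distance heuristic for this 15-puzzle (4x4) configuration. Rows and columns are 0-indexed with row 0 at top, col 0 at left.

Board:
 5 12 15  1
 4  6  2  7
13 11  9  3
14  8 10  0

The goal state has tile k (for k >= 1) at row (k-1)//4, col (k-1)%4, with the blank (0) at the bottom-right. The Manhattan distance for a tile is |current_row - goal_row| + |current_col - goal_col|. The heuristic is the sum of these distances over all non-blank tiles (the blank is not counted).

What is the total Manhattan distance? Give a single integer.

Answer: 32

Derivation:
Tile 5: at (0,0), goal (1,0), distance |0-1|+|0-0| = 1
Tile 12: at (0,1), goal (2,3), distance |0-2|+|1-3| = 4
Tile 15: at (0,2), goal (3,2), distance |0-3|+|2-2| = 3
Tile 1: at (0,3), goal (0,0), distance |0-0|+|3-0| = 3
Tile 4: at (1,0), goal (0,3), distance |1-0|+|0-3| = 4
Tile 6: at (1,1), goal (1,1), distance |1-1|+|1-1| = 0
Tile 2: at (1,2), goal (0,1), distance |1-0|+|2-1| = 2
Tile 7: at (1,3), goal (1,2), distance |1-1|+|3-2| = 1
Tile 13: at (2,0), goal (3,0), distance |2-3|+|0-0| = 1
Tile 11: at (2,1), goal (2,2), distance |2-2|+|1-2| = 1
Tile 9: at (2,2), goal (2,0), distance |2-2|+|2-0| = 2
Tile 3: at (2,3), goal (0,2), distance |2-0|+|3-2| = 3
Tile 14: at (3,0), goal (3,1), distance |3-3|+|0-1| = 1
Tile 8: at (3,1), goal (1,3), distance |3-1|+|1-3| = 4
Tile 10: at (3,2), goal (2,1), distance |3-2|+|2-1| = 2
Sum: 1 + 4 + 3 + 3 + 4 + 0 + 2 + 1 + 1 + 1 + 2 + 3 + 1 + 4 + 2 = 32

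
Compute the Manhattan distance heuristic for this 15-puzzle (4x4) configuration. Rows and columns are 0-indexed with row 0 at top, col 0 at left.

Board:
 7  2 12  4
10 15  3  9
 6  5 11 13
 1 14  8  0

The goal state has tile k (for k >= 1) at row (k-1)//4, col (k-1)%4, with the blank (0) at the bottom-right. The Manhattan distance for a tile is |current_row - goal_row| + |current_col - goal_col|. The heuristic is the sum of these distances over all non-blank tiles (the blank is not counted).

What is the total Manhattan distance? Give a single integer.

Answer: 30

Derivation:
Tile 7: at (0,0), goal (1,2), distance |0-1|+|0-2| = 3
Tile 2: at (0,1), goal (0,1), distance |0-0|+|1-1| = 0
Tile 12: at (0,2), goal (2,3), distance |0-2|+|2-3| = 3
Tile 4: at (0,3), goal (0,3), distance |0-0|+|3-3| = 0
Tile 10: at (1,0), goal (2,1), distance |1-2|+|0-1| = 2
Tile 15: at (1,1), goal (3,2), distance |1-3|+|1-2| = 3
Tile 3: at (1,2), goal (0,2), distance |1-0|+|2-2| = 1
Tile 9: at (1,3), goal (2,0), distance |1-2|+|3-0| = 4
Tile 6: at (2,0), goal (1,1), distance |2-1|+|0-1| = 2
Tile 5: at (2,1), goal (1,0), distance |2-1|+|1-0| = 2
Tile 11: at (2,2), goal (2,2), distance |2-2|+|2-2| = 0
Tile 13: at (2,3), goal (3,0), distance |2-3|+|3-0| = 4
Tile 1: at (3,0), goal (0,0), distance |3-0|+|0-0| = 3
Tile 14: at (3,1), goal (3,1), distance |3-3|+|1-1| = 0
Tile 8: at (3,2), goal (1,3), distance |3-1|+|2-3| = 3
Sum: 3 + 0 + 3 + 0 + 2 + 3 + 1 + 4 + 2 + 2 + 0 + 4 + 3 + 0 + 3 = 30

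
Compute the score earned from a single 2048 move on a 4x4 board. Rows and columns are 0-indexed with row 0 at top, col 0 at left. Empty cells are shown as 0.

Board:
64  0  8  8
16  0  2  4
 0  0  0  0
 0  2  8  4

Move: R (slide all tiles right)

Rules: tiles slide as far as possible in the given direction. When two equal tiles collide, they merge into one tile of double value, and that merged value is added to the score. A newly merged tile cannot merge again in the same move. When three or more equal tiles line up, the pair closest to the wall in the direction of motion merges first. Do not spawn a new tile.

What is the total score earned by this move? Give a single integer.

Answer: 16

Derivation:
Slide right:
row 0: [64, 0, 8, 8] -> [0, 0, 64, 16]  score +16 (running 16)
row 1: [16, 0, 2, 4] -> [0, 16, 2, 4]  score +0 (running 16)
row 2: [0, 0, 0, 0] -> [0, 0, 0, 0]  score +0 (running 16)
row 3: [0, 2, 8, 4] -> [0, 2, 8, 4]  score +0 (running 16)
Board after move:
 0  0 64 16
 0 16  2  4
 0  0  0  0
 0  2  8  4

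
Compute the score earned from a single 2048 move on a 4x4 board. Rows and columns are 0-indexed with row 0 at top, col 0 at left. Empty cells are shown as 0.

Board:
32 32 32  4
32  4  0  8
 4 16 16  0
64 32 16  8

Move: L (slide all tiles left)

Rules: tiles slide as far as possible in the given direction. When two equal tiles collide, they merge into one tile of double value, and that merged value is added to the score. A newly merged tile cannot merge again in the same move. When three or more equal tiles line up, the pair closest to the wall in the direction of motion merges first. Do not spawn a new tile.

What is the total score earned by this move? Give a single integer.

Answer: 96

Derivation:
Slide left:
row 0: [32, 32, 32, 4] -> [64, 32, 4, 0]  score +64 (running 64)
row 1: [32, 4, 0, 8] -> [32, 4, 8, 0]  score +0 (running 64)
row 2: [4, 16, 16, 0] -> [4, 32, 0, 0]  score +32 (running 96)
row 3: [64, 32, 16, 8] -> [64, 32, 16, 8]  score +0 (running 96)
Board after move:
64 32  4  0
32  4  8  0
 4 32  0  0
64 32 16  8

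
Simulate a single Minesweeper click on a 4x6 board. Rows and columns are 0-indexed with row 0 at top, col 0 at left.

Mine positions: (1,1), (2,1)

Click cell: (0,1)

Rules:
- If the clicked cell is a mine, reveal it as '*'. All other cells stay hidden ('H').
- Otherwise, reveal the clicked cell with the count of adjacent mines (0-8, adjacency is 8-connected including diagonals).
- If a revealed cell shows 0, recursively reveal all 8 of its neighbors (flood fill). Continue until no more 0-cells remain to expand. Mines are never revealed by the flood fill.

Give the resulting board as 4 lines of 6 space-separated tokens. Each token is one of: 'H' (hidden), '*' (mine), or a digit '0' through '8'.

H 1 H H H H
H H H H H H
H H H H H H
H H H H H H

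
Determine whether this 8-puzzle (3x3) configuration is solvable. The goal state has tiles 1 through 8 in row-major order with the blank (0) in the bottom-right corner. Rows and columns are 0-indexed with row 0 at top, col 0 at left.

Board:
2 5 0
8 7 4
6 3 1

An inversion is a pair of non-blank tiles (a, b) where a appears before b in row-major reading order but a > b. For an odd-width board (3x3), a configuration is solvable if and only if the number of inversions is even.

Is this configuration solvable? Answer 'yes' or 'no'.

Inversions (pairs i<j in row-major order where tile[i] > tile[j] > 0): 18
18 is even, so the puzzle is solvable.

Answer: yes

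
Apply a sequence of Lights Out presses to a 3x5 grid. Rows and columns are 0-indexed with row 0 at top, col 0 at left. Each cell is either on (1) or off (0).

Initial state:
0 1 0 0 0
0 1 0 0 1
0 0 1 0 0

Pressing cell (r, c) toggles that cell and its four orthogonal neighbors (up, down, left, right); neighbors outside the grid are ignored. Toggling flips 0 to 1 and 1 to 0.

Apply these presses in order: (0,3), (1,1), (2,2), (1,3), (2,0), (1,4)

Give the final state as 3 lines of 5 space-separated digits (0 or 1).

Answer: 0 0 1 0 0
0 0 1 1 1
1 1 0 0 1

Derivation:
After press 1 at (0,3):
0 1 1 1 1
0 1 0 1 1
0 0 1 0 0

After press 2 at (1,1):
0 0 1 1 1
1 0 1 1 1
0 1 1 0 0

After press 3 at (2,2):
0 0 1 1 1
1 0 0 1 1
0 0 0 1 0

After press 4 at (1,3):
0 0 1 0 1
1 0 1 0 0
0 0 0 0 0

After press 5 at (2,0):
0 0 1 0 1
0 0 1 0 0
1 1 0 0 0

After press 6 at (1,4):
0 0 1 0 0
0 0 1 1 1
1 1 0 0 1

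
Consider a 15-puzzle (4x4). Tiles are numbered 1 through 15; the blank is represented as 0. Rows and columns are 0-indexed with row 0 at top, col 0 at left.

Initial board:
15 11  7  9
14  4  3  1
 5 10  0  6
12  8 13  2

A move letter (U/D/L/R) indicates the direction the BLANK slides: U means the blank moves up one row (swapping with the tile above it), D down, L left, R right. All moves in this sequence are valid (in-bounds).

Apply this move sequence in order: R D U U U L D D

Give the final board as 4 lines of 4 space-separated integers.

After move 1 (R):
15 11  7  9
14  4  3  1
 5 10  6  0
12  8 13  2

After move 2 (D):
15 11  7  9
14  4  3  1
 5 10  6  2
12  8 13  0

After move 3 (U):
15 11  7  9
14  4  3  1
 5 10  6  0
12  8 13  2

After move 4 (U):
15 11  7  9
14  4  3  0
 5 10  6  1
12  8 13  2

After move 5 (U):
15 11  7  0
14  4  3  9
 5 10  6  1
12  8 13  2

After move 6 (L):
15 11  0  7
14  4  3  9
 5 10  6  1
12  8 13  2

After move 7 (D):
15 11  3  7
14  4  0  9
 5 10  6  1
12  8 13  2

After move 8 (D):
15 11  3  7
14  4  6  9
 5 10  0  1
12  8 13  2

Answer: 15 11  3  7
14  4  6  9
 5 10  0  1
12  8 13  2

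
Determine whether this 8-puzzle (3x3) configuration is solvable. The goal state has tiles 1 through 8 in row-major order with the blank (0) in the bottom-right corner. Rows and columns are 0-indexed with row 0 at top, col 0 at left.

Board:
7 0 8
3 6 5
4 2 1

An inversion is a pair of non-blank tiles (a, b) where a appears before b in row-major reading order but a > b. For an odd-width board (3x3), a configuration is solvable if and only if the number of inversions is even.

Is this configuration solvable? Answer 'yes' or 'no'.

Answer: yes

Derivation:
Inversions (pairs i<j in row-major order where tile[i] > tile[j] > 0): 24
24 is even, so the puzzle is solvable.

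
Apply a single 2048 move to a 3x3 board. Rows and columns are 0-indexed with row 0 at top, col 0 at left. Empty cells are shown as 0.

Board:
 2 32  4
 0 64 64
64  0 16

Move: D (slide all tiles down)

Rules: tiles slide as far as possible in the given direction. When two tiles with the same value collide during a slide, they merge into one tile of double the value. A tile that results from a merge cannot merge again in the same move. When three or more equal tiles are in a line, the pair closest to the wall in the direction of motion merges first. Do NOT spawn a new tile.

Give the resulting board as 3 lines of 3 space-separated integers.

Slide down:
col 0: [2, 0, 64] -> [0, 2, 64]
col 1: [32, 64, 0] -> [0, 32, 64]
col 2: [4, 64, 16] -> [4, 64, 16]

Answer:  0  0  4
 2 32 64
64 64 16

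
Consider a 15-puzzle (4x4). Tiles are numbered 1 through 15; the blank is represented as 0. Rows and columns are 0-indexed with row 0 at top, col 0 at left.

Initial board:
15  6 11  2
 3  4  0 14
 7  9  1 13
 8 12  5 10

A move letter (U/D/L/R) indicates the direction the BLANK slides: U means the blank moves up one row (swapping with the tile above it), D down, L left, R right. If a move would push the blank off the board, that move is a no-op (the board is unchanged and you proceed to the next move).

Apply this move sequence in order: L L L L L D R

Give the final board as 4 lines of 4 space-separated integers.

Answer: 15  6 11  2
 7  3  4 14
 9  0  1 13
 8 12  5 10

Derivation:
After move 1 (L):
15  6 11  2
 3  0  4 14
 7  9  1 13
 8 12  5 10

After move 2 (L):
15  6 11  2
 0  3  4 14
 7  9  1 13
 8 12  5 10

After move 3 (L):
15  6 11  2
 0  3  4 14
 7  9  1 13
 8 12  5 10

After move 4 (L):
15  6 11  2
 0  3  4 14
 7  9  1 13
 8 12  5 10

After move 5 (L):
15  6 11  2
 0  3  4 14
 7  9  1 13
 8 12  5 10

After move 6 (D):
15  6 11  2
 7  3  4 14
 0  9  1 13
 8 12  5 10

After move 7 (R):
15  6 11  2
 7  3  4 14
 9  0  1 13
 8 12  5 10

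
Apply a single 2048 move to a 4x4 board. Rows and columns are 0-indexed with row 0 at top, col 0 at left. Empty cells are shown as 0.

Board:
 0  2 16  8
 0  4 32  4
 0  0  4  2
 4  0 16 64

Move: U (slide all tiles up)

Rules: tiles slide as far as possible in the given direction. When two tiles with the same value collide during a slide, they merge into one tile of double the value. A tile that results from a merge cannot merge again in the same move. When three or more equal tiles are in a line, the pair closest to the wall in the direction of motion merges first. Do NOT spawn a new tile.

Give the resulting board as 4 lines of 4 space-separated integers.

Answer:  4  2 16  8
 0  4 32  4
 0  0  4  2
 0  0 16 64

Derivation:
Slide up:
col 0: [0, 0, 0, 4] -> [4, 0, 0, 0]
col 1: [2, 4, 0, 0] -> [2, 4, 0, 0]
col 2: [16, 32, 4, 16] -> [16, 32, 4, 16]
col 3: [8, 4, 2, 64] -> [8, 4, 2, 64]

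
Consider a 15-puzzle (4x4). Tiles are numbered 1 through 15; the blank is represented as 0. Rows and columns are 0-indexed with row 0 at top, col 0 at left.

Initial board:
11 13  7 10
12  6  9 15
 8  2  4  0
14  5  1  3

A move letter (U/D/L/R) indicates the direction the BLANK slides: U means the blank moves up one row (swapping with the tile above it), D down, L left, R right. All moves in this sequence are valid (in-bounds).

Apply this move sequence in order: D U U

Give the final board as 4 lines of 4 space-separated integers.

Answer: 11 13  7 10
12  6  9  0
 8  2  4 15
14  5  1  3

Derivation:
After move 1 (D):
11 13  7 10
12  6  9 15
 8  2  4  3
14  5  1  0

After move 2 (U):
11 13  7 10
12  6  9 15
 8  2  4  0
14  5  1  3

After move 3 (U):
11 13  7 10
12  6  9  0
 8  2  4 15
14  5  1  3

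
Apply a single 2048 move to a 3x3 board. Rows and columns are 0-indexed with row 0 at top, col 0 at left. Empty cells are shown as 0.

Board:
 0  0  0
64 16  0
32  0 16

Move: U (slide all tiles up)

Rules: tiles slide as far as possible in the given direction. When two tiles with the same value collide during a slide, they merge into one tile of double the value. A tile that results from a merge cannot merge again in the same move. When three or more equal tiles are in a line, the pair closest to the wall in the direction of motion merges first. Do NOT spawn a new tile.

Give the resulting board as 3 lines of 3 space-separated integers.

Slide up:
col 0: [0, 64, 32] -> [64, 32, 0]
col 1: [0, 16, 0] -> [16, 0, 0]
col 2: [0, 0, 16] -> [16, 0, 0]

Answer: 64 16 16
32  0  0
 0  0  0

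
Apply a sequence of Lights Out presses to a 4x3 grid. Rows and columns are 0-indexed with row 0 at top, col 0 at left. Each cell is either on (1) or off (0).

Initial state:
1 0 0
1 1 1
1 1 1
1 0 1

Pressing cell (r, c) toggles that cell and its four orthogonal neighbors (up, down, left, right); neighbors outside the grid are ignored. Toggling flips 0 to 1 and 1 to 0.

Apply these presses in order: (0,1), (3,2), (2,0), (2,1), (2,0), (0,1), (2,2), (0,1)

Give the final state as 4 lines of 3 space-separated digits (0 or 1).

After press 1 at (0,1):
0 1 1
1 0 1
1 1 1
1 0 1

After press 2 at (3,2):
0 1 1
1 0 1
1 1 0
1 1 0

After press 3 at (2,0):
0 1 1
0 0 1
0 0 0
0 1 0

After press 4 at (2,1):
0 1 1
0 1 1
1 1 1
0 0 0

After press 5 at (2,0):
0 1 1
1 1 1
0 0 1
1 0 0

After press 6 at (0,1):
1 0 0
1 0 1
0 0 1
1 0 0

After press 7 at (2,2):
1 0 0
1 0 0
0 1 0
1 0 1

After press 8 at (0,1):
0 1 1
1 1 0
0 1 0
1 0 1

Answer: 0 1 1
1 1 0
0 1 0
1 0 1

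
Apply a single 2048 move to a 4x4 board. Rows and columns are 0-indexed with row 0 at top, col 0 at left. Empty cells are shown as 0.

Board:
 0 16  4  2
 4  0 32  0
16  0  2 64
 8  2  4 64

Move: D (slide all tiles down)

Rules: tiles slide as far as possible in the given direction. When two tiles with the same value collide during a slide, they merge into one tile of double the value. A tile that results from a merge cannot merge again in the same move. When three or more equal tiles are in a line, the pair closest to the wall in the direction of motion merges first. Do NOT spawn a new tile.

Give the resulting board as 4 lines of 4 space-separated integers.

Slide down:
col 0: [0, 4, 16, 8] -> [0, 4, 16, 8]
col 1: [16, 0, 0, 2] -> [0, 0, 16, 2]
col 2: [4, 32, 2, 4] -> [4, 32, 2, 4]
col 3: [2, 0, 64, 64] -> [0, 0, 2, 128]

Answer:   0   0   4   0
  4   0  32   0
 16  16   2   2
  8   2   4 128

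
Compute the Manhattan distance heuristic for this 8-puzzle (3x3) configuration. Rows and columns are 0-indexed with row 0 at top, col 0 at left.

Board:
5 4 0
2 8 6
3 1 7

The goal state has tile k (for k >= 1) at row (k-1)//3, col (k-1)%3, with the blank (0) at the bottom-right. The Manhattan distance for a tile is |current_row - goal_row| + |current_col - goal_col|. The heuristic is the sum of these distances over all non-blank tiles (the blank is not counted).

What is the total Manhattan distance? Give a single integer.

Answer: 16

Derivation:
Tile 5: at (0,0), goal (1,1), distance |0-1|+|0-1| = 2
Tile 4: at (0,1), goal (1,0), distance |0-1|+|1-0| = 2
Tile 2: at (1,0), goal (0,1), distance |1-0|+|0-1| = 2
Tile 8: at (1,1), goal (2,1), distance |1-2|+|1-1| = 1
Tile 6: at (1,2), goal (1,2), distance |1-1|+|2-2| = 0
Tile 3: at (2,0), goal (0,2), distance |2-0|+|0-2| = 4
Tile 1: at (2,1), goal (0,0), distance |2-0|+|1-0| = 3
Tile 7: at (2,2), goal (2,0), distance |2-2|+|2-0| = 2
Sum: 2 + 2 + 2 + 1 + 0 + 4 + 3 + 2 = 16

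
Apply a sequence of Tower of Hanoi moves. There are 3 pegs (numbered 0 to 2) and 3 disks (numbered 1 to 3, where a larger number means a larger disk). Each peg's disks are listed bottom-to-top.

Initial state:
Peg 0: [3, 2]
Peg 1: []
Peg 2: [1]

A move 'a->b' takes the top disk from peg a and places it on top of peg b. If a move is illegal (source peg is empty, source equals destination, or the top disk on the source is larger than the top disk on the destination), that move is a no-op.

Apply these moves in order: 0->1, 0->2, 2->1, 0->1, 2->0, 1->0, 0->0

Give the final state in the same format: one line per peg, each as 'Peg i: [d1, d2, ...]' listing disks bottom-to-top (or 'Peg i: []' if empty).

Answer: Peg 0: [3, 1]
Peg 1: [2]
Peg 2: []

Derivation:
After move 1 (0->1):
Peg 0: [3]
Peg 1: [2]
Peg 2: [1]

After move 2 (0->2):
Peg 0: [3]
Peg 1: [2]
Peg 2: [1]

After move 3 (2->1):
Peg 0: [3]
Peg 1: [2, 1]
Peg 2: []

After move 4 (0->1):
Peg 0: [3]
Peg 1: [2, 1]
Peg 2: []

After move 5 (2->0):
Peg 0: [3]
Peg 1: [2, 1]
Peg 2: []

After move 6 (1->0):
Peg 0: [3, 1]
Peg 1: [2]
Peg 2: []

After move 7 (0->0):
Peg 0: [3, 1]
Peg 1: [2]
Peg 2: []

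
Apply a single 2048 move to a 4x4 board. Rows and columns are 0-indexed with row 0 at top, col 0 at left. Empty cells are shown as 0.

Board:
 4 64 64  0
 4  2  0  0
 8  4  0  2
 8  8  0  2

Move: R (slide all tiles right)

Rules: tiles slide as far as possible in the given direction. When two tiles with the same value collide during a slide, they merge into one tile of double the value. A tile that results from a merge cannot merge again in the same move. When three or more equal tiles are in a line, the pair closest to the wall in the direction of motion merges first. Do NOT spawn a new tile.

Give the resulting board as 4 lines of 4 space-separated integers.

Answer:   0   0   4 128
  0   0   4   2
  0   8   4   2
  0   0  16   2

Derivation:
Slide right:
row 0: [4, 64, 64, 0] -> [0, 0, 4, 128]
row 1: [4, 2, 0, 0] -> [0, 0, 4, 2]
row 2: [8, 4, 0, 2] -> [0, 8, 4, 2]
row 3: [8, 8, 0, 2] -> [0, 0, 16, 2]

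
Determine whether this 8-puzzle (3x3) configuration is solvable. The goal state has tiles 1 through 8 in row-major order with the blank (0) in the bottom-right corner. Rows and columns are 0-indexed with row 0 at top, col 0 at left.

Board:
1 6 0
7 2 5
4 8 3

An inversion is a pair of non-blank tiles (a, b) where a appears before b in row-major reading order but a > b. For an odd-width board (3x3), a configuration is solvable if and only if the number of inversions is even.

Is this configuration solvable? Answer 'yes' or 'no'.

Inversions (pairs i<j in row-major order where tile[i] > tile[j] > 0): 12
12 is even, so the puzzle is solvable.

Answer: yes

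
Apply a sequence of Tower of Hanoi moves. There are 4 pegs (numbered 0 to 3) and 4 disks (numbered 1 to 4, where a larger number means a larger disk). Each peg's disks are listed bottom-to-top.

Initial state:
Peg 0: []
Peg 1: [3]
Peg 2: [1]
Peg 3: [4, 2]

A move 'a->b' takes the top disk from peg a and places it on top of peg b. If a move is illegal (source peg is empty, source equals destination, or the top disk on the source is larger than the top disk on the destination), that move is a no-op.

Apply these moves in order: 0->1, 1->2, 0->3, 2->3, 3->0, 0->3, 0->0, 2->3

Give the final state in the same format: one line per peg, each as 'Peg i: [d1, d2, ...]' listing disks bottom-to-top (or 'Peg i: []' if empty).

Answer: Peg 0: []
Peg 1: [3]
Peg 2: []
Peg 3: [4, 2, 1]

Derivation:
After move 1 (0->1):
Peg 0: []
Peg 1: [3]
Peg 2: [1]
Peg 3: [4, 2]

After move 2 (1->2):
Peg 0: []
Peg 1: [3]
Peg 2: [1]
Peg 3: [4, 2]

After move 3 (0->3):
Peg 0: []
Peg 1: [3]
Peg 2: [1]
Peg 3: [4, 2]

After move 4 (2->3):
Peg 0: []
Peg 1: [3]
Peg 2: []
Peg 3: [4, 2, 1]

After move 5 (3->0):
Peg 0: [1]
Peg 1: [3]
Peg 2: []
Peg 3: [4, 2]

After move 6 (0->3):
Peg 0: []
Peg 1: [3]
Peg 2: []
Peg 3: [4, 2, 1]

After move 7 (0->0):
Peg 0: []
Peg 1: [3]
Peg 2: []
Peg 3: [4, 2, 1]

After move 8 (2->3):
Peg 0: []
Peg 1: [3]
Peg 2: []
Peg 3: [4, 2, 1]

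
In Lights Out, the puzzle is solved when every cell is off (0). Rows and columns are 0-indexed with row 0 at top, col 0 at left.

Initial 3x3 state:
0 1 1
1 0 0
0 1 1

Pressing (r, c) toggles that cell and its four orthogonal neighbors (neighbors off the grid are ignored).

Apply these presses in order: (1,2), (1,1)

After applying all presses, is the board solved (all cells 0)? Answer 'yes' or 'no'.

After press 1 at (1,2):
0 1 0
1 1 1
0 1 0

After press 2 at (1,1):
0 0 0
0 0 0
0 0 0

Lights still on: 0

Answer: yes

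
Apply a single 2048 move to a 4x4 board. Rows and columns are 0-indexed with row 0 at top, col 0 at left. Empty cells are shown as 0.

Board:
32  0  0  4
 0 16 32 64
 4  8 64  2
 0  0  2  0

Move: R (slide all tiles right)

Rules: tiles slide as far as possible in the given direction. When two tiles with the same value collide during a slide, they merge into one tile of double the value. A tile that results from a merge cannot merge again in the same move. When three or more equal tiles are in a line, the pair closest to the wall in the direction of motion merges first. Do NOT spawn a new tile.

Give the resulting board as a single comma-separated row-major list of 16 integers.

Slide right:
row 0: [32, 0, 0, 4] -> [0, 0, 32, 4]
row 1: [0, 16, 32, 64] -> [0, 16, 32, 64]
row 2: [4, 8, 64, 2] -> [4, 8, 64, 2]
row 3: [0, 0, 2, 0] -> [0, 0, 0, 2]

Answer: 0, 0, 32, 4, 0, 16, 32, 64, 4, 8, 64, 2, 0, 0, 0, 2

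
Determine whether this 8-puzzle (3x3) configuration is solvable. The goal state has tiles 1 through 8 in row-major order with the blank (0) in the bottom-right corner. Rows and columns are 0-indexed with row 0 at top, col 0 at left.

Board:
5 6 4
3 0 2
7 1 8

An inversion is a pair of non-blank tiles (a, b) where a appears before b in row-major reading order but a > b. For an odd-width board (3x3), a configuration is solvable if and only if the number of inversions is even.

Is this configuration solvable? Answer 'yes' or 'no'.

Answer: no

Derivation:
Inversions (pairs i<j in row-major order where tile[i] > tile[j] > 0): 15
15 is odd, so the puzzle is not solvable.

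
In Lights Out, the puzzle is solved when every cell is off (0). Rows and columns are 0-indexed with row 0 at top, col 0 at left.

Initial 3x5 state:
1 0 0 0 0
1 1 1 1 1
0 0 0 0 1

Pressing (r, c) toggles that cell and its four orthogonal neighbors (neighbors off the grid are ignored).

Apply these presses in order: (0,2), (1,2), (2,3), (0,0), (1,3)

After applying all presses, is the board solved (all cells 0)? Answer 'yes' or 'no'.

Answer: yes

Derivation:
After press 1 at (0,2):
1 1 1 1 0
1 1 0 1 1
0 0 0 0 1

After press 2 at (1,2):
1 1 0 1 0
1 0 1 0 1
0 0 1 0 1

After press 3 at (2,3):
1 1 0 1 0
1 0 1 1 1
0 0 0 1 0

After press 4 at (0,0):
0 0 0 1 0
0 0 1 1 1
0 0 0 1 0

After press 5 at (1,3):
0 0 0 0 0
0 0 0 0 0
0 0 0 0 0

Lights still on: 0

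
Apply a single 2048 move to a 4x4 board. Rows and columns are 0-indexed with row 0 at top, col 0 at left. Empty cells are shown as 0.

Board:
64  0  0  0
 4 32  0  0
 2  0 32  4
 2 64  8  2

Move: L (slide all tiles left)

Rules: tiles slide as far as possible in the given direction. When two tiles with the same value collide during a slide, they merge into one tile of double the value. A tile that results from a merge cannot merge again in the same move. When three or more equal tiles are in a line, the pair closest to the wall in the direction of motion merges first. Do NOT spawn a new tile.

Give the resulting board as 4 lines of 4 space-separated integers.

Slide left:
row 0: [64, 0, 0, 0] -> [64, 0, 0, 0]
row 1: [4, 32, 0, 0] -> [4, 32, 0, 0]
row 2: [2, 0, 32, 4] -> [2, 32, 4, 0]
row 3: [2, 64, 8, 2] -> [2, 64, 8, 2]

Answer: 64  0  0  0
 4 32  0  0
 2 32  4  0
 2 64  8  2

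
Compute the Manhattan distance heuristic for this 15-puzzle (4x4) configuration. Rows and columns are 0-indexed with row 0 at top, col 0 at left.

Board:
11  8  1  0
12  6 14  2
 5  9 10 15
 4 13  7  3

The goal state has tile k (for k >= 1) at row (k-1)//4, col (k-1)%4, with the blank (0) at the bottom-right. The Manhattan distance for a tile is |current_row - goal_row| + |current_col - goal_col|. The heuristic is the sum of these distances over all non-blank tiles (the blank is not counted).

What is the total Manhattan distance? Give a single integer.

Answer: 37

Derivation:
Tile 11: (0,0)->(2,2) = 4
Tile 8: (0,1)->(1,3) = 3
Tile 1: (0,2)->(0,0) = 2
Tile 12: (1,0)->(2,3) = 4
Tile 6: (1,1)->(1,1) = 0
Tile 14: (1,2)->(3,1) = 3
Tile 2: (1,3)->(0,1) = 3
Tile 5: (2,0)->(1,0) = 1
Tile 9: (2,1)->(2,0) = 1
Tile 10: (2,2)->(2,1) = 1
Tile 15: (2,3)->(3,2) = 2
Tile 4: (3,0)->(0,3) = 6
Tile 13: (3,1)->(3,0) = 1
Tile 7: (3,2)->(1,2) = 2
Tile 3: (3,3)->(0,2) = 4
Sum: 4 + 3 + 2 + 4 + 0 + 3 + 3 + 1 + 1 + 1 + 2 + 6 + 1 + 2 + 4 = 37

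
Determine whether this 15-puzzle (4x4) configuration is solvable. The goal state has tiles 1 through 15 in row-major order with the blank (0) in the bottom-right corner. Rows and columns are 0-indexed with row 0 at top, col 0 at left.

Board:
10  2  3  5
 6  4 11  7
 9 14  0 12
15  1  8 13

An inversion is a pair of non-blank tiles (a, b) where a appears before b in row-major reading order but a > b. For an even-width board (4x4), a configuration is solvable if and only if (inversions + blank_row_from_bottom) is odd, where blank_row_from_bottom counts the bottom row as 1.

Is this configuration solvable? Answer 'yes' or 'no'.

Answer: no

Derivation:
Inversions: 32
Blank is in row 2 (0-indexed from top), which is row 2 counting from the bottom (bottom = 1).
32 + 2 = 34, which is even, so the puzzle is not solvable.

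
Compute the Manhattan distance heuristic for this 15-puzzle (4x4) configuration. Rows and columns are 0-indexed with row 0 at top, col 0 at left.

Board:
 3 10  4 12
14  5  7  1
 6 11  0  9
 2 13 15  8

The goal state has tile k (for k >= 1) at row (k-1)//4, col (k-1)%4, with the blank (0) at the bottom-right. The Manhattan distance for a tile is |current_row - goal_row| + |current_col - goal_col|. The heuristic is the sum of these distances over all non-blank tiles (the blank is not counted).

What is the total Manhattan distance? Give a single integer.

Answer: 28

Derivation:
Tile 3: at (0,0), goal (0,2), distance |0-0|+|0-2| = 2
Tile 10: at (0,1), goal (2,1), distance |0-2|+|1-1| = 2
Tile 4: at (0,2), goal (0,3), distance |0-0|+|2-3| = 1
Tile 12: at (0,3), goal (2,3), distance |0-2|+|3-3| = 2
Tile 14: at (1,0), goal (3,1), distance |1-3|+|0-1| = 3
Tile 5: at (1,1), goal (1,0), distance |1-1|+|1-0| = 1
Tile 7: at (1,2), goal (1,2), distance |1-1|+|2-2| = 0
Tile 1: at (1,3), goal (0,0), distance |1-0|+|3-0| = 4
Tile 6: at (2,0), goal (1,1), distance |2-1|+|0-1| = 2
Tile 11: at (2,1), goal (2,2), distance |2-2|+|1-2| = 1
Tile 9: at (2,3), goal (2,0), distance |2-2|+|3-0| = 3
Tile 2: at (3,0), goal (0,1), distance |3-0|+|0-1| = 4
Tile 13: at (3,1), goal (3,0), distance |3-3|+|1-0| = 1
Tile 15: at (3,2), goal (3,2), distance |3-3|+|2-2| = 0
Tile 8: at (3,3), goal (1,3), distance |3-1|+|3-3| = 2
Sum: 2 + 2 + 1 + 2 + 3 + 1 + 0 + 4 + 2 + 1 + 3 + 4 + 1 + 0 + 2 = 28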